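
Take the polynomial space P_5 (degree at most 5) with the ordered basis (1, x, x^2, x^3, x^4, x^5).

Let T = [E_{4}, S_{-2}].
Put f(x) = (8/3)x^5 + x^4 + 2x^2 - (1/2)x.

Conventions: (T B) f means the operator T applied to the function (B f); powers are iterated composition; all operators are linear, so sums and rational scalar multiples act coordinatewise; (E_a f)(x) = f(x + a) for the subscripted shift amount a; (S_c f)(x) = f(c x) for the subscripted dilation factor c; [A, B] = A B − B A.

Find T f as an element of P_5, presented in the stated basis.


S_{-2} f = -(256/3)x^5 + 16x^4 + 8x^2 + x
E_{4} S_{-2} f = -(256/3)x^5 - (5072/3)x^4 - (40192/3)x^3 - (159208/3)x^2 - (315197/3)x - 249460/3
E_{4} f = (8/3)x^5 + (163/3)x^4 + (1328/3)x^3 + (5414/3)x^2 + (22109/6)x + 9050/3
S_{-2} E_{4} f = -(256/3)x^5 + (2608/3)x^4 - (10624/3)x^3 + (21656/3)x^2 - (22109/3)x + 9050/3
[E_{4}, S_{-2}] f = -2560x^4 - 9856x^3 - 60288x^2 - 97696x - 86170

the image equals g(x) = -2560x^4 - 9856x^3 - 60288x^2 - 97696x - 86170


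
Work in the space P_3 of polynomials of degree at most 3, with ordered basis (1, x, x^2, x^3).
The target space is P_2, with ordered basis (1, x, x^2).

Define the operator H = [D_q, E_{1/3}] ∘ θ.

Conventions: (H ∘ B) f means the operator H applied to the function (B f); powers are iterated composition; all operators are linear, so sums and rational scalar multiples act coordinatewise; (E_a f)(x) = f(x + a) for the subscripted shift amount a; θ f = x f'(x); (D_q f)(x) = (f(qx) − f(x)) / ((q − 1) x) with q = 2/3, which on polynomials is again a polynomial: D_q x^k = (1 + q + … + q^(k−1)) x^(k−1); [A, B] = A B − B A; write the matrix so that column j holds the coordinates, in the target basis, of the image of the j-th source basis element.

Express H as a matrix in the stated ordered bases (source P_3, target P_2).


image of 1: 0
image of x: 0
image of x^2: 2/9
image of x^3: (7/9)x + 8/27
each image's coordinates form column j of the matrix

the matrix is [[0, 0, 2/9, 8/27]; [0, 0, 0, 7/9]; [0, 0, 0, 0]] (rows listed top to bottom)


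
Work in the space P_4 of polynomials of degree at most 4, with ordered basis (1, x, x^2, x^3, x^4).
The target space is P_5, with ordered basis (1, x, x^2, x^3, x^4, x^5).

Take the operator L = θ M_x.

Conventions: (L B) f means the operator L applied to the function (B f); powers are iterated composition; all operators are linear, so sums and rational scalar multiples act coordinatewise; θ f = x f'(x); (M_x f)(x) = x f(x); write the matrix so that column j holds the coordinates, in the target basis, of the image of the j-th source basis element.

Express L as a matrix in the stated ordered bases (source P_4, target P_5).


the matrix is [[0, 0, 0, 0, 0]; [1, 0, 0, 0, 0]; [0, 2, 0, 0, 0]; [0, 0, 3, 0, 0]; [0, 0, 0, 4, 0]; [0, 0, 0, 0, 5]] (rows listed top to bottom)

image of 1: x
image of x: 2x^2
image of x^2: 3x^3
image of x^3: 4x^4
image of x^4: 5x^5
each image's coordinates form column j of the matrix


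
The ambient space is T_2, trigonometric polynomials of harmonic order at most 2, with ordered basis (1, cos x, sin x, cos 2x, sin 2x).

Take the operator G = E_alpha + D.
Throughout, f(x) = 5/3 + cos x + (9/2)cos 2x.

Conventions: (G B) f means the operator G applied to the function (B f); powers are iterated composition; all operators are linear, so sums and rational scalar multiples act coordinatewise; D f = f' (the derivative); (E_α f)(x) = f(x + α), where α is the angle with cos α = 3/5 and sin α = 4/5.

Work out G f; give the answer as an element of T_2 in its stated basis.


the image equals g(x) = 5/3 + (3/5)cos x - (9/5)sin x - (63/50)cos 2x - (333/25)sin 2x

E_alpha f = 5/3 + (3/5)cos x - (4/5)sin x - (63/50)cos 2x - (108/25)sin 2x
D f = -sin x - 9sin 2x
(E_alpha + D) f = 5/3 + (3/5)cos x - (9/5)sin x - (63/50)cos 2x - (333/25)sin 2x


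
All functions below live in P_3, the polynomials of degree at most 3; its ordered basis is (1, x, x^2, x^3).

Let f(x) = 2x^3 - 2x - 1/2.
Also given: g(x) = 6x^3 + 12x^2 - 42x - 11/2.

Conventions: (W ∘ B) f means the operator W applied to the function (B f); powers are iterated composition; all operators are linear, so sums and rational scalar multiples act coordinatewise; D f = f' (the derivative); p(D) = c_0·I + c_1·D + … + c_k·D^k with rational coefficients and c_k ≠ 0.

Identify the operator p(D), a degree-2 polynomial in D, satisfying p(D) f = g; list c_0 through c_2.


c_0 = 3, c_1 = 2, c_2 = -3

D^0 f = 2x^3 - 2x - 1/2
D^1 f = 6x^2 - 2
D^2 f = 12x
matching coefficients of g against c_0 f + c_1 Df + … from the top degree down determines the c_i
solution: c_0 = 3, c_1 = 2, c_2 = -3


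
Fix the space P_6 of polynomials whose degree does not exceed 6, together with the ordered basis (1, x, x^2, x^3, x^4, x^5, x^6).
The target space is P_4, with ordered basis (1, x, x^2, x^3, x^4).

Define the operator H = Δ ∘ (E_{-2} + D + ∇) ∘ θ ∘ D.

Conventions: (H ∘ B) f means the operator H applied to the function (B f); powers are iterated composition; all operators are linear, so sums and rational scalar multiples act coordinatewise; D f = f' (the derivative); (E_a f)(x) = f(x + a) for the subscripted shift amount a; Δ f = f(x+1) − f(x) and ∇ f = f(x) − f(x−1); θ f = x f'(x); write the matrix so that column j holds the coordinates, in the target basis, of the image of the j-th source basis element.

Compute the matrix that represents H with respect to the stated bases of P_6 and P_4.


image of 1: 0
image of x: 0
image of x^2: 2
image of x^3: 12x + 6
image of x^4: 36x^2 + 36x + 120
image of x^5: 80x^3 + 120x^2 + 800x - 180
image of x^6: 150x^4 + 300x^3 + 3000x^2 - 1350x + 1080
each image's coordinates form column j of the matrix

the matrix is [[0, 0, 2, 6, 120, -180, 1080]; [0, 0, 0, 12, 36, 800, -1350]; [0, 0, 0, 0, 36, 120, 3000]; [0, 0, 0, 0, 0, 80, 300]; [0, 0, 0, 0, 0, 0, 150]] (rows listed top to bottom)


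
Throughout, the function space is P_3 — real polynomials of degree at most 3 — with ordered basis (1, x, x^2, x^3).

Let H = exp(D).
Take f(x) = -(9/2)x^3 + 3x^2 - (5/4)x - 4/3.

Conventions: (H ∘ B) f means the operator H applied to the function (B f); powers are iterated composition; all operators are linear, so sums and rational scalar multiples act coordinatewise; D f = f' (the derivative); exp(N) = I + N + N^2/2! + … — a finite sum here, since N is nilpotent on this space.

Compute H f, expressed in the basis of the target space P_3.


the image equals g(x) = -(9/2)x^3 - (21/2)x^2 - (35/4)x - 49/12

order-1 term: -(27/2)x^2 + 6x - 5/4
order-2 term: -(27/2)x + 3
order-3 term: -9/2
the series for exp(D) f terminates at order 3
exp(D) f = -(9/2)x^3 - (21/2)x^2 - (35/4)x - 49/12


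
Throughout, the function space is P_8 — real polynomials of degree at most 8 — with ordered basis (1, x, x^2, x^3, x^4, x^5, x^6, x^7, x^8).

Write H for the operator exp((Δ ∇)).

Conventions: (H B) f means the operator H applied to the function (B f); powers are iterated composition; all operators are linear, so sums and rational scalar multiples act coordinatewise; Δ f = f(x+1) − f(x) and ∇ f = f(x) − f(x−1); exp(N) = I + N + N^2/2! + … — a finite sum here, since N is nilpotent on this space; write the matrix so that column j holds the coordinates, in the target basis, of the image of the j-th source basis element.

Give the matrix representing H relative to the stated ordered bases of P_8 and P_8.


image of 1: 1
image of x: x
image of x^2: x^2 + 2
image of x^3: x^3 + 6x
image of x^4: x^4 + 12x^2 + 14
image of x^5: x^5 + 20x^3 + 70x
image of x^6: x^6 + 30x^4 + 210x^2 + 182
image of x^7: x^7 + 42x^5 + 490x^3 + 1274x
image of x^8: x^8 + 56x^6 + 980x^4 + 5096x^2 + 3614
each image's coordinates form column j of the matrix

the matrix is [[1, 0, 2, 0, 14, 0, 182, 0, 3614]; [0, 1, 0, 6, 0, 70, 0, 1274, 0]; [0, 0, 1, 0, 12, 0, 210, 0, 5096]; [0, 0, 0, 1, 0, 20, 0, 490, 0]; [0, 0, 0, 0, 1, 0, 30, 0, 980]; [0, 0, 0, 0, 0, 1, 0, 42, 0]; [0, 0, 0, 0, 0, 0, 1, 0, 56]; [0, 0, 0, 0, 0, 0, 0, 1, 0]; [0, 0, 0, 0, 0, 0, 0, 0, 1]] (rows listed top to bottom)


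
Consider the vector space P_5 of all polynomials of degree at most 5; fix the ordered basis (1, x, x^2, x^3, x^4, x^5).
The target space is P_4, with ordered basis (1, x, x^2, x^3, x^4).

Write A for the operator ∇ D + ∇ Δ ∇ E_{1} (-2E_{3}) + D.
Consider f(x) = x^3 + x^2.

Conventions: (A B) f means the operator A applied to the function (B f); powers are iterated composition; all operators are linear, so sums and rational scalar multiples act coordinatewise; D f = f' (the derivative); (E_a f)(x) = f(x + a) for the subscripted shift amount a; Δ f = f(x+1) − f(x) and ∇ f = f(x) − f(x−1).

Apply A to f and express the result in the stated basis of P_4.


D f = 3x^2 + 2x
∇ D f = 6x - 1
E_{3} f = x^3 + 10x^2 + 33x + 36
(-2E_{3}) f = -2x^3 - 20x^2 - 66x - 72
E_{1} (-2E_{3}) f = -2x^3 - 26x^2 - 112x - 160
∇ E_{1} (-2E_{3}) f = -6x^2 - 46x - 88
Δ ∇ E_{1} (-2E_{3}) f = -12x - 52
∇ Δ ∇ E_{1} (-2E_{3}) f = -12
D f = 3x^2 + 2x
(∇ D + ∇ Δ ∇ E_{1} (-2E_{3}) + D) f = 3x^2 + 8x - 13

the result is g(x) = 3x^2 + 8x - 13


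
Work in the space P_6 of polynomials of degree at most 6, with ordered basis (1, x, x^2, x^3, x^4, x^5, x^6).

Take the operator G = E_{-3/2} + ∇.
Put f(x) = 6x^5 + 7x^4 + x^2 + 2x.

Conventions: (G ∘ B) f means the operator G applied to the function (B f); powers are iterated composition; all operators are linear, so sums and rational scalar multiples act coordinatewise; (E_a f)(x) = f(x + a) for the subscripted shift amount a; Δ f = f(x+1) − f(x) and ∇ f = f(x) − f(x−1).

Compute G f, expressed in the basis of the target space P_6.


g(x) = 6x^5 - 8x^4 + 61x^3 - 89x^2 + (451/8)x - 87/8

E_{-3/2} f = 6x^5 - 38x^4 + 93x^3 - 107x^2 + (451/8)x - 87/8
∇ f = 30x^4 - 32x^3 + 18x^2
(E_{-3/2} + ∇) f = 6x^5 - 8x^4 + 61x^3 - 89x^2 + (451/8)x - 87/8


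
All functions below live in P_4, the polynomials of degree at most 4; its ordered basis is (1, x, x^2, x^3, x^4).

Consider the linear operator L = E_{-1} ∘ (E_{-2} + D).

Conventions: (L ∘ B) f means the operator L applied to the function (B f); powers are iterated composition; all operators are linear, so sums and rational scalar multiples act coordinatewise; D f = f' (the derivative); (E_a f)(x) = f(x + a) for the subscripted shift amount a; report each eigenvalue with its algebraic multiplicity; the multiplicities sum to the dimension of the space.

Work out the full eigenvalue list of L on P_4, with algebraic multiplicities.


λ = 1 (multiplicity 5)

image of 1: 1
image of x: x - 2
image of x^2: x^2 - 4x + 7
image of x^3: x^3 - 6x^2 + 21x - 24
image of x^4: x^4 - 8x^3 + 42x^2 - 96x + 77
the matrix is upper triangular; its diagonal is (1, 1, 1, 1, 1)
for a triangular matrix the eigenvalues are the diagonal entries, with algebraic multiplicity their repetition count


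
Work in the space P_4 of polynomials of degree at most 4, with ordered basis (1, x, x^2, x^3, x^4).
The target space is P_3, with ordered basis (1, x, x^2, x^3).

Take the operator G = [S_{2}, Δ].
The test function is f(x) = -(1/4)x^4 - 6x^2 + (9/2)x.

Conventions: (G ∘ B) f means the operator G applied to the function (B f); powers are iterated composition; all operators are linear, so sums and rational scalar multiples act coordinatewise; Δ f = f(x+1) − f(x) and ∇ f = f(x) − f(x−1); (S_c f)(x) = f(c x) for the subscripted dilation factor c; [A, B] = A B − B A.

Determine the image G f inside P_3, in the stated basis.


Δ f = -x^3 - (3/2)x^2 - 13x - 7/4
S_{2} Δ f = -8x^3 - 6x^2 - 26x - 7/4
S_{2} f = -4x^4 - 24x^2 + 9x
Δ S_{2} f = -16x^3 - 24x^2 - 64x - 19
[S_{2}, Δ] f = 8x^3 + 18x^2 + 38x + 69/4

the image equals g(x) = 8x^3 + 18x^2 + 38x + 69/4


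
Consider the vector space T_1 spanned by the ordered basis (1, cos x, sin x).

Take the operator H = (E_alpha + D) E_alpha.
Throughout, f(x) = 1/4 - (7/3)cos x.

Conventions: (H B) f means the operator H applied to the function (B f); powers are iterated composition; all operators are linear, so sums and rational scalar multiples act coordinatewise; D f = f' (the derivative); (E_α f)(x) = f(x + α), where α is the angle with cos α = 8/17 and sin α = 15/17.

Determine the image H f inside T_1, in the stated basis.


E_alpha f = 1/4 - (56/51)cos x + (35/17)sin x
E_alpha E_alpha f = 1/4 + (1127/867)cos x + (560/289)sin x
D E_alpha f = (35/17)cos x + (56/51)sin x
(E_alpha + D) E_alpha f = 1/4 + (2912/867)cos x + (2632/867)sin x

the result is g(x) = 1/4 + (2912/867)cos x + (2632/867)sin x


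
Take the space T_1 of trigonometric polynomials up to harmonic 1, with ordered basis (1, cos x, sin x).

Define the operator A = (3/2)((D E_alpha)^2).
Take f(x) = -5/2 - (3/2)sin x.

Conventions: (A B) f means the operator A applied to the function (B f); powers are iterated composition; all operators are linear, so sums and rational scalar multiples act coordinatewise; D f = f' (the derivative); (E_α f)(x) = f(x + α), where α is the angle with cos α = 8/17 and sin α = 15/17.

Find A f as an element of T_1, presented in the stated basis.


E_alpha f = -5/2 - (45/34)cos x - (12/17)sin x
D E_alpha f = -(12/17)cos x + (45/34)sin x
E_alpha (D E_alpha) f = (483/578)cos x + (360/289)sin x
D E_alpha (D E_alpha) f = (360/289)cos x - (483/578)sin x
((3/2)((D E_alpha)^2)) f = (540/289)cos x - (1449/1156)sin x

the image equals g(x) = (540/289)cos x - (1449/1156)sin x


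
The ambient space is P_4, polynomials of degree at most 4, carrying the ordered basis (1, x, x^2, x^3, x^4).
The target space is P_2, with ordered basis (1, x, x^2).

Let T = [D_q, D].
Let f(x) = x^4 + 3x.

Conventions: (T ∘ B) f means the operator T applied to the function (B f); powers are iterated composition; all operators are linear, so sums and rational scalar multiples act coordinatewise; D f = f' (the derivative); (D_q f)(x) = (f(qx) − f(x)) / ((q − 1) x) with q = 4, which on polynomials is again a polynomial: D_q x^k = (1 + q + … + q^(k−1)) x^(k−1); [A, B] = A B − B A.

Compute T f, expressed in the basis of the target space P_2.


the image equals g(x) = -171x^2

D f = 4x^3 + 3
D_q D f = 84x^2
D_q f = 85x^3 + 3
D D_q f = 255x^2
[D_q, D] f = -171x^2


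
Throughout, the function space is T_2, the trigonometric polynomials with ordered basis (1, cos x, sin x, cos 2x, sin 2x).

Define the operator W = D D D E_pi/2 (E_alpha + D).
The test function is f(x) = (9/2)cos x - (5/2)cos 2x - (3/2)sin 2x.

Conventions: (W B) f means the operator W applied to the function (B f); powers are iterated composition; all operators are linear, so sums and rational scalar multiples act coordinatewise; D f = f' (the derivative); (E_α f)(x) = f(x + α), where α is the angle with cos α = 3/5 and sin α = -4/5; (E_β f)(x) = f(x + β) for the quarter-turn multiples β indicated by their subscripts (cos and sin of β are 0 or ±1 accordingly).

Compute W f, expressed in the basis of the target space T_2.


E_alpha f = (27/10)cos x + (18/5)sin x + (107/50)cos 2x - (99/50)sin 2x
D f = -(9/2)sin x - 3cos 2x + 5sin 2x
(E_alpha + D) f = (27/10)cos x - (9/10)sin x - (43/50)cos 2x + (151/50)sin 2x
E_pi/2 (E_alpha + D) f = -(9/10)cos x - (27/10)sin x + (43/50)cos 2x - (151/50)sin 2x
D E_pi/2 (E_alpha + D) f = -(27/10)cos x + (9/10)sin x - (151/25)cos 2x - (43/25)sin 2x
D D E_pi/2 (E_alpha + D) f = (9/10)cos x + (27/10)sin x - (86/25)cos 2x + (302/25)sin 2x
D (D D E_pi/2) (E_alpha + D) f = (27/10)cos x - (9/10)sin x + (604/25)cos 2x + (172/25)sin 2x

the result is g(x) = (27/10)cos x - (9/10)sin x + (604/25)cos 2x + (172/25)sin 2x


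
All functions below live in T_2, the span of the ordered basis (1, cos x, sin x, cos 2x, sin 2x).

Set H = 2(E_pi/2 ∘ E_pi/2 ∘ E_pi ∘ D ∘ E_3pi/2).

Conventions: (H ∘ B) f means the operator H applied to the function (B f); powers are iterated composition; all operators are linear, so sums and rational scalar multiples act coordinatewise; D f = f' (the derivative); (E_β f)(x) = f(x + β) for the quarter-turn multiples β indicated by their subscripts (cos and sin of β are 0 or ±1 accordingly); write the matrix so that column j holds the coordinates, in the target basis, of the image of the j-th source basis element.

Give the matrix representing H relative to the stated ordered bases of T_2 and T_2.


image of 1: 0
image of cos x: 2cos x
image of sin x: 2sin x
image of cos 2x: 4sin 2x
image of sin 2x: -4cos 2x
each image's coordinates form column j of the matrix

the matrix is [[0, 0, 0, 0, 0]; [0, 2, 0, 0, 0]; [0, 0, 2, 0, 0]; [0, 0, 0, 0, -4]; [0, 0, 0, 4, 0]] (rows listed top to bottom)


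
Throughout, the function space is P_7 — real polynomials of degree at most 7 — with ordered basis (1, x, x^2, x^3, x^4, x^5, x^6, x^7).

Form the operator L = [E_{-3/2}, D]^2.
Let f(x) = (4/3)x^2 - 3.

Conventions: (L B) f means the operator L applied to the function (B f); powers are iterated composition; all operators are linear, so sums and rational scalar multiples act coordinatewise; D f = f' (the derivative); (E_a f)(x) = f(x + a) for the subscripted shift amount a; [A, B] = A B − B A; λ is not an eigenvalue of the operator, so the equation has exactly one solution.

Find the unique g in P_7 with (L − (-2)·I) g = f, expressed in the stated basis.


write g with unknown coordinates in the stated basis and equate coefficients in (L − (-2)·I) g = f
solving from the highest basis element down gives g = (2/3)x^2 - 3/2
check: L g = 0
so L g − (-2)·g = (4/3)x^2 - 3 = f ✓

the result is g(x) = (2/3)x^2 - 3/2


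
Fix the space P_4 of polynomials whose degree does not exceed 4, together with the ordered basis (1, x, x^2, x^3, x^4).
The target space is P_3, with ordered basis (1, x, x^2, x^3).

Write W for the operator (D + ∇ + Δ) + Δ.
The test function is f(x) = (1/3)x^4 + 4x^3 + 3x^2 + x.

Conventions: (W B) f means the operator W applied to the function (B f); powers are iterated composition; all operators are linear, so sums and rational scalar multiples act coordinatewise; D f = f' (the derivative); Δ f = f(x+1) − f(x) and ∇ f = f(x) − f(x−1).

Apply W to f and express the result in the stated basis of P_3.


D f = (4/3)x^3 + 12x^2 + 6x + 1
∇ f = (4/3)x^3 + 10x^2 - (14/3)x + 5/3
Δ f = (4/3)x^3 + 14x^2 + (58/3)x + 25/3
(D + ∇ + Δ) f = 4x^3 + 36x^2 + (62/3)x + 11
Δ f = (4/3)x^3 + 14x^2 + (58/3)x + 25/3
((D + ∇ + Δ) + Δ) f = (16/3)x^3 + 50x^2 + 40x + 58/3

g(x) = (16/3)x^3 + 50x^2 + 40x + 58/3


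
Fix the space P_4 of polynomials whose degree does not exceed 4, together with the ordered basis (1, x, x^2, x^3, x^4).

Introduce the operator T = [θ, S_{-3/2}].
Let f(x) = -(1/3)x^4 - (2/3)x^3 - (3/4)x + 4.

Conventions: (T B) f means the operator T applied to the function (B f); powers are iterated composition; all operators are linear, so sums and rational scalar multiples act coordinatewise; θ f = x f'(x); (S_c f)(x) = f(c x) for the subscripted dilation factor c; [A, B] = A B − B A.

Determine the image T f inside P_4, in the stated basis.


S_{-3/2} f = -(27/16)x^4 + (9/4)x^3 + (9/8)x + 4
θ S_{-3/2} f = -(27/4)x^4 + (27/4)x^3 + (9/8)x
θ f = -(4/3)x^4 - 2x^3 - (3/4)x
S_{-3/2} θ f = -(27/4)x^4 + (27/4)x^3 + (9/8)x
[θ, S_{-3/2}] f = 0

the result is g(x) = 0


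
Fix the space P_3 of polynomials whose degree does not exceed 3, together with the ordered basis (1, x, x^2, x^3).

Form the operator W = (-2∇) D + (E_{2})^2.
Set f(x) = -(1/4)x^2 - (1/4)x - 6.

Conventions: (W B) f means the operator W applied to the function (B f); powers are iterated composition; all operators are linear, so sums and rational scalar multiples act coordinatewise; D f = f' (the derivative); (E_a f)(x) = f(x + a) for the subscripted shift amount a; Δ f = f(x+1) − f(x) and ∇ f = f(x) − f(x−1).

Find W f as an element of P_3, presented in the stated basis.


the result is g(x) = -(1/4)x^2 - (9/4)x - 10

D f = -(1/2)x - 1/4
∇ D f = -1/2
(-2∇) D f = 1
E_{2} f = -(1/4)x^2 - (5/4)x - 15/2
E_{2} E_{2} f = -(1/4)x^2 - (9/4)x - 11
((-2∇) D + (E_{2})^2) f = -(1/4)x^2 - (9/4)x - 10


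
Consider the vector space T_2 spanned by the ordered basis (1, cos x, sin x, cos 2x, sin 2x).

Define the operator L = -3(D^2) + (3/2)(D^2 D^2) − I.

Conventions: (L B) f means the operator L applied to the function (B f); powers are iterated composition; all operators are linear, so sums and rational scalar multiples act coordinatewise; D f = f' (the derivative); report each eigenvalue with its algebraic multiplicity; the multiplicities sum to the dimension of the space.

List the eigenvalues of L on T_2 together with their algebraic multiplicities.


image of 1: -1
image of cos x: (7/2)cos x
image of sin x: (7/2)sin x
image of cos 2x: 35cos 2x
image of sin 2x: 35sin 2x
the matrix is diagonal; its diagonal is (-1, 7/2, 7/2, 35, 35)
for a triangular matrix the eigenvalues are the diagonal entries, with algebraic multiplicity their repetition count

λ = -1 (multiplicity 1), λ = 7/2 (multiplicity 2), λ = 35 (multiplicity 2)


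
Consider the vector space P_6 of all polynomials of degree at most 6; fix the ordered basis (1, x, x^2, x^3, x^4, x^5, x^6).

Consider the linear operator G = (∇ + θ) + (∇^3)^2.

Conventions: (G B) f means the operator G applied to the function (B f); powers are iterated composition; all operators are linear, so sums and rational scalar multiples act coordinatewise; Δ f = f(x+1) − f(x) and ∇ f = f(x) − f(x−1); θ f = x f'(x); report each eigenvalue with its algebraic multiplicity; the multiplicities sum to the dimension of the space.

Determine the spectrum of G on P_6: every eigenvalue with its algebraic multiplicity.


image of 1: 0
image of x: x + 1
image of x^2: 2x^2 + 2x - 1
image of x^3: 3x^3 + 3x^2 - 3x + 1
image of x^4: 4x^4 + 4x^3 - 6x^2 + 4x - 1
image of x^5: 5x^5 + 5x^4 - 10x^3 + 10x^2 - 5x + 1
image of x^6: 6x^6 + 6x^5 - 15x^4 + 20x^3 - 15x^2 + 6x + 719
the matrix is upper triangular; its diagonal is (0, 1, 2, 3, 4, 5, 6)
for a triangular matrix the eigenvalues are the diagonal entries, with algebraic multiplicity their repetition count

λ = 0 (multiplicity 1), λ = 1 (multiplicity 1), λ = 2 (multiplicity 1), λ = 3 (multiplicity 1), λ = 4 (multiplicity 1), λ = 5 (multiplicity 1), λ = 6 (multiplicity 1)


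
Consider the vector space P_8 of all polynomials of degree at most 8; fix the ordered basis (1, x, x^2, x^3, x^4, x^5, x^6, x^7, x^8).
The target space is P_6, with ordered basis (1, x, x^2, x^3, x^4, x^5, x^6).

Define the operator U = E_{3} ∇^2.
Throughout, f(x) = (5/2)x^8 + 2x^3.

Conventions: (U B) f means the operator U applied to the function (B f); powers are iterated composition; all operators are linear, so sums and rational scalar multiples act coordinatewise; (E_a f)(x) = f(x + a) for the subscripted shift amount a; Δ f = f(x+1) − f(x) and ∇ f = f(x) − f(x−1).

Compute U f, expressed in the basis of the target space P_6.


∇ f = 20x^7 - 70x^6 + 140x^5 - 175x^4 + 140x^3 - 64x^2 + 14x - 1/2
∇ ∇ f = 140x^6 - 840x^5 + 2450x^4 - 4200x^3 + 4340x^2 - 2508x + 623
E_{3} ∇^2 f = 140x^6 + 1680x^5 + 8750x^4 + 25200x^3 + 42140x^2 + 38652x + 15149

the result is g(x) = 140x^6 + 1680x^5 + 8750x^4 + 25200x^3 + 42140x^2 + 38652x + 15149


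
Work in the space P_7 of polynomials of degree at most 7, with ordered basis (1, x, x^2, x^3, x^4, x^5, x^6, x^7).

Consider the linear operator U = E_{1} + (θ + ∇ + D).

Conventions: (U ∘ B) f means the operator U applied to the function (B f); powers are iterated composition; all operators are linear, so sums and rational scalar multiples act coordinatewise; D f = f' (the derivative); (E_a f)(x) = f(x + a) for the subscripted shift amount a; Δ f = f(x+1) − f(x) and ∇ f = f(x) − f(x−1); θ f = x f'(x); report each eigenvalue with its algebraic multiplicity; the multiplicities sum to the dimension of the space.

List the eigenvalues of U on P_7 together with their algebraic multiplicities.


image of 1: 1
image of x: 2x + 3
image of x^2: 3x^2 + 6x
image of x^3: 4x^3 + 9x^2 + 2
image of x^4: 5x^4 + 12x^3 + 8x
image of x^5: 6x^5 + 15x^4 + 20x^2 + 2
image of x^6: 7x^6 + 18x^5 + 40x^3 + 12x
image of x^7: 8x^7 + 21x^6 + 70x^4 + 42x^2 + 2
the matrix is upper triangular; its diagonal is (1, 2, 3, 4, 5, 6, 7, 8)
for a triangular matrix the eigenvalues are the diagonal entries, with algebraic multiplicity their repetition count

λ = 1 (multiplicity 1), λ = 2 (multiplicity 1), λ = 3 (multiplicity 1), λ = 4 (multiplicity 1), λ = 5 (multiplicity 1), λ = 6 (multiplicity 1), λ = 7 (multiplicity 1), λ = 8 (multiplicity 1)


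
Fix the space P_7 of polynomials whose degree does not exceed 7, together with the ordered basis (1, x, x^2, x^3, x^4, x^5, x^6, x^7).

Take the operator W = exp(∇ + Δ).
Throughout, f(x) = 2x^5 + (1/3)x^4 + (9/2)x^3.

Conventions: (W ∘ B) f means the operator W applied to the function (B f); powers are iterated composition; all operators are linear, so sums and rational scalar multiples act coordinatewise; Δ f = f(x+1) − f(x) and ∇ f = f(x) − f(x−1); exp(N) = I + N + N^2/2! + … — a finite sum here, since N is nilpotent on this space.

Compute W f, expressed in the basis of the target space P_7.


the image equals g(x) = 2x^5 + (61/3)x^4 + (523/6)x^3 + 235x^2 + (1162/3)x + 851/3

order-1 term: 20x^4 + (8/3)x^3 + 67x^2 + (8/3)x + 13
order-2 term: 80x^3 + 8x^2 + 214x + 16/3
order-3 term: 160x^2 + (32/3)x + 196
order-4 term: 160x + 16/3
order-5 term: 64
the series for exp(∇ + Δ) f terminates at order 5
exp(∇ + Δ) f = 2x^5 + (61/3)x^4 + (523/6)x^3 + 235x^2 + (1162/3)x + 851/3


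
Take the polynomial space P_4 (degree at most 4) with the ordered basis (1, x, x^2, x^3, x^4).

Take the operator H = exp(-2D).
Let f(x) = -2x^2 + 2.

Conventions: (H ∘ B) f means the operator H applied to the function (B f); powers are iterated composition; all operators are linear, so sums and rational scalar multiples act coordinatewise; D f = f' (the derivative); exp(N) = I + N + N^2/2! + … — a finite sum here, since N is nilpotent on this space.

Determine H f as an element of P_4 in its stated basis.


the result is g(x) = -2x^2 + 8x - 6

order-1 term: 8x
order-2 term: -8
the series for exp(-2D) f terminates at order 2
exp(-2D) f = -2x^2 + 8x - 6


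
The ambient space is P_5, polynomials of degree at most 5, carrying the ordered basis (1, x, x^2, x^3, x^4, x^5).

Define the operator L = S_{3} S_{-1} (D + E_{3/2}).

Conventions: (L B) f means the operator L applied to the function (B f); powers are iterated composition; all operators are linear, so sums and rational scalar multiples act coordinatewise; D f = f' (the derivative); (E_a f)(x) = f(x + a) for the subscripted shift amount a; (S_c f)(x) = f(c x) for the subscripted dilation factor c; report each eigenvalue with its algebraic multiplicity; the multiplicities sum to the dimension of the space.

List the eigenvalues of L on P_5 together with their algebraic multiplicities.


λ = -243 (multiplicity 1), λ = -27 (multiplicity 1), λ = -3 (multiplicity 1), λ = 1 (multiplicity 1), λ = 9 (multiplicity 1), λ = 81 (multiplicity 1)

image of 1: 1
image of x: -3x + 5/2
image of x^2: 9x^2 - 15x + 9/4
image of x^3: -27x^3 + (135/2)x^2 - (81/4)x + 27/8
image of x^4: 81x^4 - 270x^3 + (243/2)x^2 - (81/2)x + 81/16
image of x^5: -243x^5 + (2025/2)x^4 - (1215/2)x^3 + (1215/4)x^2 - (1215/16)x + 243/32
the matrix is upper triangular; its diagonal is (1, -3, 9, -27, 81, -243)
for a triangular matrix the eigenvalues are the diagonal entries, with algebraic multiplicity their repetition count


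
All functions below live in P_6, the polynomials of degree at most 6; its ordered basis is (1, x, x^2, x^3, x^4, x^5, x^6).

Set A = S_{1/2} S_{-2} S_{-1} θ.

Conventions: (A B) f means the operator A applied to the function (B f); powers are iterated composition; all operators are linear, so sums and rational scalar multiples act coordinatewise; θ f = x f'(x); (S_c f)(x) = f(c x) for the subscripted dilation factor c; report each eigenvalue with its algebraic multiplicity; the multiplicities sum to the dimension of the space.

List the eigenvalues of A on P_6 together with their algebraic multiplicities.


λ = 0 (multiplicity 1), λ = 1 (multiplicity 1), λ = 2 (multiplicity 1), λ = 3 (multiplicity 1), λ = 4 (multiplicity 1), λ = 5 (multiplicity 1), λ = 6 (multiplicity 1)

image of 1: 0
image of x: x
image of x^2: 2x^2
image of x^3: 3x^3
image of x^4: 4x^4
image of x^5: 5x^5
image of x^6: 6x^6
the matrix is upper triangular; its diagonal is (0, 1, 2, 3, 4, 5, 6)
for a triangular matrix the eigenvalues are the diagonal entries, with algebraic multiplicity their repetition count


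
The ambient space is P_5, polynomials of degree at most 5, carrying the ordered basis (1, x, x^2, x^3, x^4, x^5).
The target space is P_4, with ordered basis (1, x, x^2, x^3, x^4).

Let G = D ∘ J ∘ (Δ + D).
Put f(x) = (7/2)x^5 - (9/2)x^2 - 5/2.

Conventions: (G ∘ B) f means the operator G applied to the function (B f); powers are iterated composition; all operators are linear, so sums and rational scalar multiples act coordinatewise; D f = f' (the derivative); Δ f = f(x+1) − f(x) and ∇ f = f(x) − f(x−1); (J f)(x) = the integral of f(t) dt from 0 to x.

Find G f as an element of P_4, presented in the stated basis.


the image equals g(x) = 35x^4 + 35x^3 + 35x^2 - (1/2)x - 1

Δ f = (35/2)x^4 + 35x^3 + 35x^2 + (17/2)x - 1
D f = (35/2)x^4 - 9x
(Δ + D) f = 35x^4 + 35x^3 + 35x^2 - (1/2)x - 1
J (Δ + D) f = 7x^5 + (35/4)x^4 + (35/3)x^3 - (1/4)x^2 - x
D J (Δ + D) f = 35x^4 + 35x^3 + 35x^2 - (1/2)x - 1


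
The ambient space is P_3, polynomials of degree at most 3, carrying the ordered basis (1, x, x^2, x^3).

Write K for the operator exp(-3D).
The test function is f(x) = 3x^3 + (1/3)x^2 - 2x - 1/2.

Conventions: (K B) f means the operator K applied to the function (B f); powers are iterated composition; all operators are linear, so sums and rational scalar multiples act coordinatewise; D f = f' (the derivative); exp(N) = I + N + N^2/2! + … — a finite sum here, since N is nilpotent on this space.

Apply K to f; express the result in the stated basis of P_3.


order-1 term: -27x^2 - 2x + 6
order-2 term: 81x + 3
order-3 term: -81
the series for exp(-3D) f terminates at order 3
exp(-3D) f = 3x^3 - (80/3)x^2 + 77x - 145/2

the result is g(x) = 3x^3 - (80/3)x^2 + 77x - 145/2


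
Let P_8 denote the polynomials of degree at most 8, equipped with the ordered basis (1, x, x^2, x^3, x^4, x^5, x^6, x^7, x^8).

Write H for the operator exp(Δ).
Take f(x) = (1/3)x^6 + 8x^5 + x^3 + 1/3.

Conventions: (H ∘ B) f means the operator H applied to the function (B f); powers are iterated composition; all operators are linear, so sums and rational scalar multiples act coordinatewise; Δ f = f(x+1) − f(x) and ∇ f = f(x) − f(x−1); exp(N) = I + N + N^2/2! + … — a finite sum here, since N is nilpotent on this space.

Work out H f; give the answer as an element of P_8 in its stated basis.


g(x) = (1/3)x^6 + 10x^5 + 50x^4 + (583/3)x^3 + 478x^2 + 710x + 489

order-1 term: 2x^5 + 45x^4 + (260/3)x^3 + 88x^2 + 45x + 28/3
order-2 term: 5x^4 + 100x^3 + 275x^2 + 313x + 400/3
order-3 term: (20/3)x^3 + 110x^2 + 290x + 231
order-4 term: 5x^2 + 60x + 305/3
order-5 term: 2x + 13
order-6 term: 1/3
the series for exp(Δ) f terminates at order 6
exp(Δ) f = (1/3)x^6 + 10x^5 + 50x^4 + (583/3)x^3 + 478x^2 + 710x + 489


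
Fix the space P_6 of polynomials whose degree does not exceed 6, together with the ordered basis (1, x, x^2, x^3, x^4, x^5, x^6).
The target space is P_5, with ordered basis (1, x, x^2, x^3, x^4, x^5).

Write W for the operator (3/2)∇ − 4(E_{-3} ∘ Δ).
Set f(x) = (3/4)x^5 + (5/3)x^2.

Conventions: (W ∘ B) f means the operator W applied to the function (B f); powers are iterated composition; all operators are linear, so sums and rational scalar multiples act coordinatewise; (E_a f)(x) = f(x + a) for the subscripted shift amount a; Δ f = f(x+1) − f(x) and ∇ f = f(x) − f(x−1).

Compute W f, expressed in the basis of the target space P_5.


∇ f = (15/4)x^4 - (15/2)x^3 + (15/2)x^2 - (5/12)x - 11/12
((3/2)∇) f = (45/8)x^4 - (45/4)x^3 + (45/4)x^2 - (5/8)x - 11/8
Δ f = (15/4)x^4 + (15/2)x^3 + (15/2)x^2 + (85/12)x + 29/12
E_{-3} Δ f = (15/4)x^4 - (75/2)x^3 + (285/2)x^2 - (2885/12)x + 1799/12
(-4(E_{-3} ∘ Δ)) f = -15x^4 + 150x^3 - 570x^2 + (2885/3)x - 1799/3
((3/2)∇ − 4(E_{-3} ∘ Δ)) f = -(75/8)x^4 + (555/4)x^3 - (2235/4)x^2 + (23065/24)x - 14425/24

g(x) = -(75/8)x^4 + (555/4)x^3 - (2235/4)x^2 + (23065/24)x - 14425/24


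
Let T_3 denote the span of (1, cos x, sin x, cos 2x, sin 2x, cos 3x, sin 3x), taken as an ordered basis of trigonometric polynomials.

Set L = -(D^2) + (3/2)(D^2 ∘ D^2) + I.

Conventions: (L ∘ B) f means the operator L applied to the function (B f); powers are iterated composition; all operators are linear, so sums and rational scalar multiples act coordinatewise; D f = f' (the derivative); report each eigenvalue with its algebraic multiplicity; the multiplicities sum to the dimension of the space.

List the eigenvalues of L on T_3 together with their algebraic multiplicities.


λ = 1 (multiplicity 1), λ = 7/2 (multiplicity 2), λ = 29 (multiplicity 2), λ = 263/2 (multiplicity 2)

image of 1: 1
image of cos x: (7/2)cos x
image of sin x: (7/2)sin x
image of cos 2x: 29cos 2x
image of sin 2x: 29sin 2x
image of cos 3x: (263/2)cos 3x
image of sin 3x: (263/2)sin 3x
the matrix is diagonal; its diagonal is (1, 7/2, 7/2, 29, 29, 263/2, 263/2)
for a triangular matrix the eigenvalues are the diagonal entries, with algebraic multiplicity their repetition count


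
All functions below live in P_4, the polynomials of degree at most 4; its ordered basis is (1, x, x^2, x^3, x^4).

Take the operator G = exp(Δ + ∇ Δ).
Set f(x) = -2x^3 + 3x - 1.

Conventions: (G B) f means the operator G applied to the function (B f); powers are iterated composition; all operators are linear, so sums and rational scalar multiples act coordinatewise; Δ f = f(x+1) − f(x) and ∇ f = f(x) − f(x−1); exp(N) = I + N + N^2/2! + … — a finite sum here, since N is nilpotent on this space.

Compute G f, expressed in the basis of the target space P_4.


g(x) = -2x^3 - 6x^2 - 21x - 20

order-1 term: -6x^2 - 18x + 1
order-2 term: -6x - 18
order-3 term: -2
the series for exp(Δ + ∇ Δ) f terminates at order 3
exp(Δ + ∇ Δ) f = -2x^3 - 6x^2 - 21x - 20


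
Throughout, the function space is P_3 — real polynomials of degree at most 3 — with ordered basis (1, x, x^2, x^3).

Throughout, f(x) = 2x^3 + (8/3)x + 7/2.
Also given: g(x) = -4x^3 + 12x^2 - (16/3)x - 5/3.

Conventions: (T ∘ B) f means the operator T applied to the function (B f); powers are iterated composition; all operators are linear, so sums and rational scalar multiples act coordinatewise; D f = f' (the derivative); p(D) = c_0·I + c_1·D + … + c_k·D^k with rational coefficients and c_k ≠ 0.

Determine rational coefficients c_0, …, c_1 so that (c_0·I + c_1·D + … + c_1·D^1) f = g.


D^0 f = 2x^3 + (8/3)x + 7/2
D^1 f = 6x^2 + 8/3
matching coefficients of g against c_0 f + c_1 Df + … from the top degree down determines the c_i
solution: c_0 = -2, c_1 = 2

c_0 = -2, c_1 = 2


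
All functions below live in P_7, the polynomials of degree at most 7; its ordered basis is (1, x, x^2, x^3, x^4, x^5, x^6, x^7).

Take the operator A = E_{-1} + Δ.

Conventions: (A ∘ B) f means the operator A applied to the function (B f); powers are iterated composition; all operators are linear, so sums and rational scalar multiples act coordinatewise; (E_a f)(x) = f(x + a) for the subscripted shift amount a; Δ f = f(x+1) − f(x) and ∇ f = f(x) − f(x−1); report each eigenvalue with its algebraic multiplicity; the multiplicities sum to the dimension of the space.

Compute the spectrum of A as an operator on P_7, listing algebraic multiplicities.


image of 1: 1
image of x: x
image of x^2: x^2 + 2
image of x^3: x^3 + 6x
image of x^4: x^4 + 12x^2 + 2
image of x^5: x^5 + 20x^3 + 10x
image of x^6: x^6 + 30x^4 + 30x^2 + 2
image of x^7: x^7 + 42x^5 + 70x^3 + 14x
the matrix is upper triangular; its diagonal is (1, 1, 1, 1, 1, 1, 1, 1)
for a triangular matrix the eigenvalues are the diagonal entries, with algebraic multiplicity their repetition count

λ = 1 (multiplicity 8)


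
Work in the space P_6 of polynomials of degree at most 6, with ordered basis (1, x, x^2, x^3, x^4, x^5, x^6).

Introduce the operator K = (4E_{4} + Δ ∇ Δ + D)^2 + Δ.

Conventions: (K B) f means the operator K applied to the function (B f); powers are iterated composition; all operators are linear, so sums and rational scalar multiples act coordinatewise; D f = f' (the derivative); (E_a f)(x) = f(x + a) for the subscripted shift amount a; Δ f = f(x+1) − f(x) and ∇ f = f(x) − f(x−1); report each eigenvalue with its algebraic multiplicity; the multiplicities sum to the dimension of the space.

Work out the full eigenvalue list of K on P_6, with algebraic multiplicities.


image of 1: 16
image of x: 16x + 137
image of x^2: 16x^2 + 274x + 1091
image of x^3: 16x^3 + 411x^2 + 3273x + 8625
image of x^4: 16x^4 + 548x^3 + 6546x^2 + 34500x + 68497
image of x^5: 16x^5 + 685x^4 + 10910x^3 + 86250x^2 + 342485x + 544489
image of x^6: 16x^6 + 822x^5 + 16365x^4 + 172500x^3 + 1027455x^2 + 3266934x + 4335257
the matrix is upper triangular; its diagonal is (16, 16, 16, 16, 16, 16, 16)
for a triangular matrix the eigenvalues are the diagonal entries, with algebraic multiplicity their repetition count

λ = 16 (multiplicity 7)


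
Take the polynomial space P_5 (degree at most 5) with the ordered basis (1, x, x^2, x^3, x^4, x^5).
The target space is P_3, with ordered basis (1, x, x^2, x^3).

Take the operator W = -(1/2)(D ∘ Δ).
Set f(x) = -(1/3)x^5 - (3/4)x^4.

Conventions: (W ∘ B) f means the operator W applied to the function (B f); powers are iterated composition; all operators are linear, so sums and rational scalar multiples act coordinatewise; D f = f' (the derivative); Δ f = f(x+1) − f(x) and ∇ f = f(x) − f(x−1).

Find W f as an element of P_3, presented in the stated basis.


Δ f = -(5/3)x^4 - (19/3)x^3 - (47/6)x^2 - (14/3)x - 13/12
D Δ f = -(20/3)x^3 - 19x^2 - (47/3)x - 14/3
(-(1/2)(D ∘ Δ)) f = (10/3)x^3 + (19/2)x^2 + (47/6)x + 7/3

the image equals g(x) = (10/3)x^3 + (19/2)x^2 + (47/6)x + 7/3


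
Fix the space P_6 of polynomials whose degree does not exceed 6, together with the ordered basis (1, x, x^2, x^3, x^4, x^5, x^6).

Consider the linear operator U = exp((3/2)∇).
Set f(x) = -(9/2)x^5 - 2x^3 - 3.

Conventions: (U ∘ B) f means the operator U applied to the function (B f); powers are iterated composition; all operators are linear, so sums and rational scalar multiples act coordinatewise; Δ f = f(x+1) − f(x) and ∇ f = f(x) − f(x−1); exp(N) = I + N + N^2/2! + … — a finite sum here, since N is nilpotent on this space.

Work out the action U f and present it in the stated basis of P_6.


order-1 term: -(135/4)x^4 + (135/2)x^3 - (153/2)x^2 + (171/4)x - 39/4
order-2 term: -(405/4)x^3 + (1215/4)x^2 - (2943/8)x + 1323/8
order-3 term: -(1215/8)x^2 + (3645/8)x - 6183/16
order-4 term: -(3645/32)x + 3645/16
order-5 term: -2187/64
the series for exp((3/2)∇) f terminates at order 5
exp((3/2)∇) f = -(9/2)x^5 - (135/4)x^4 - (143/4)x^3 + (603/8)x^2 + (531/32)x - 2571/64

g(x) = -(9/2)x^5 - (135/4)x^4 - (143/4)x^3 + (603/8)x^2 + (531/32)x - 2571/64


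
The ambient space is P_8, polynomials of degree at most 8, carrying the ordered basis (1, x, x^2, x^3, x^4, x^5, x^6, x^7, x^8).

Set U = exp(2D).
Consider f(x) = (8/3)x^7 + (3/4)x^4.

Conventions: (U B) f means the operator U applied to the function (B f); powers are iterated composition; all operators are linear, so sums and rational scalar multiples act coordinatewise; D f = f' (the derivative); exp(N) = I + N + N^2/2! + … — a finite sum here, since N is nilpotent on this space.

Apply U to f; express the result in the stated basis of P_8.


the image equals g(x) = (8/3)x^7 + (112/3)x^6 + 224x^5 + (8969/12)x^4 + (4498/3)x^3 + 1810x^2 + (3656/3)x + 1060/3

order-1 term: (112/3)x^6 + 6x^3
order-2 term: 224x^5 + 18x^2
order-3 term: (2240/3)x^4 + 24x
order-4 term: (4480/3)x^3 + 12
order-5 term: 1792x^2
order-6 term: (3584/3)x
order-7 term: 1024/3
the series for exp(2D) f terminates at order 7
exp(2D) f = (8/3)x^7 + (112/3)x^6 + 224x^5 + (8969/12)x^4 + (4498/3)x^3 + 1810x^2 + (3656/3)x + 1060/3
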